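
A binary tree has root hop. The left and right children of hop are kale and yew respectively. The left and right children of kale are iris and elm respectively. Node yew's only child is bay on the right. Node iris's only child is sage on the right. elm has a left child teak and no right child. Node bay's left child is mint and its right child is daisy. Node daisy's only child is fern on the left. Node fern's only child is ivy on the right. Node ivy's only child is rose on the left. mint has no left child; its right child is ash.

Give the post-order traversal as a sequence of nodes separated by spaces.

sage iris teak elm kale ash mint rose ivy fern daisy bay yew hop

Post-order visits the left subtree, then the right subtree, then the node.
At hop: go left to kale.
  At kale: go left to iris.
    At iris: no left child.
    At iris: go right to sage.
      sage is a leaf — visit sage.
    Visit iris.
  At kale: go right to elm.
    At elm: go left to teak.
      teak is a leaf — visit teak.
    At elm: no right child.
    Visit elm.
  Visit kale.
At hop: go right to yew.
  At yew: no left child.
  At yew: go right to bay.
    At bay: go left to mint.
      At mint: no left child.
      At mint: go right to ash.
        ash is a leaf — visit ash.
      Visit mint.
    At bay: go right to daisy.
      At daisy: go left to fern.
        At fern: no left child.
        At fern: go right to ivy.
          At ivy: go left to rose.
            rose is a leaf — visit rose.
          At ivy: no right child.
          Visit ivy.
        Visit fern.
      At daisy: no right child.
      Visit daisy.
    Visit bay.
  Visit yew.
Visit hop.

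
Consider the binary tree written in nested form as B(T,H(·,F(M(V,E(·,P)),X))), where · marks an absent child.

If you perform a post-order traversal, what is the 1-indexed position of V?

Post-order visits the left subtree, then the right subtree, then the node.
At B: go left to T.
  T is a leaf — visit T.
At B: go right to H.
  At H: no left child.
  At H: go right to F.
    At F: go left to M.
      At M: go left to V.
        V is a leaf — visit V.
      At M: go right to E.
        At E: no left child.
        At E: go right to P.
          P is a leaf — visit P.
        Visit E.
      Visit M.
    At F: go right to X.
      X is a leaf — visit X.
    Visit F.
  Visit H.
Visit B.
Full post-order sequence: T, V, P, E, M, X, F, H, B.

2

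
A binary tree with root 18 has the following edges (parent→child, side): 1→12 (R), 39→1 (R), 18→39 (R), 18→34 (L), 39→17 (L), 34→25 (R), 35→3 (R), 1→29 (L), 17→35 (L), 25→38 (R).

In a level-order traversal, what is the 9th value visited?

Level-order visits nodes level by level from the root, left to right within each level.
Level 0: 18
Level 1: 34, 39
Level 2: 25, 17, 1
Level 3: 38, 35, 29, 12
Level 4: 3
Full level-order sequence: 18, 34, 39, 25, 17, 1, 38, 35, 29, 12, 3.

29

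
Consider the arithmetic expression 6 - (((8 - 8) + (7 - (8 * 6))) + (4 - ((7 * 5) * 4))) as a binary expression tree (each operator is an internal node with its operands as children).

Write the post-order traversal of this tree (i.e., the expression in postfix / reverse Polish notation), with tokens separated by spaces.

6 8 8 - 7 8 6 * - + 4 7 5 * 4 * - + -

Post-order on an expression tree gives postfix notation: for each operator, emit left operand, right operand, then the operator.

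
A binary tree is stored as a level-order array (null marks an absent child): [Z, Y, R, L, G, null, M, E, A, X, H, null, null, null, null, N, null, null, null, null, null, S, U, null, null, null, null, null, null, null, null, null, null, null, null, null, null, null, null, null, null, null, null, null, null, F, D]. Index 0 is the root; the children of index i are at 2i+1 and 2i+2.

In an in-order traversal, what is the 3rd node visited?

L

In-order visits the left subtree, then the node, then the right subtree.
At Z: go left to Y.
  At Y: go left to L.
    At L: go left to E.
      At E: go left to N.
        N is a leaf — visit N.
      Visit E.
      At E: no right child.
    Visit L.
    At L: go right to A.
      A is a leaf — visit A.
  Visit Y.
  At Y: go right to G.
    At G: go left to X.
      X is a leaf — visit X.
    Visit G.
    At G: go right to H.
      At H: go left to S.
        S is a leaf — visit S.
      Visit H.
      At H: go right to U.
        At U: go left to F.
          F is a leaf — visit F.
        Visit U.
        At U: go right to D.
          D is a leaf — visit D.
Visit Z.
At Z: go right to R.
  At R: no left child.
  Visit R.
  At R: go right to M.
    M is a leaf — visit M.
Full in-order sequence: N, E, L, A, Y, X, G, S, H, F, U, D, Z, R, M.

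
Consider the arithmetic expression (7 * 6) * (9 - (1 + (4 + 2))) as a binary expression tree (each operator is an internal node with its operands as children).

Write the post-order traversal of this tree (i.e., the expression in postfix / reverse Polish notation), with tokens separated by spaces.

Post-order on an expression tree gives postfix notation: for each operator, emit left operand, right operand, then the operator.

7 6 * 9 1 4 2 + + - *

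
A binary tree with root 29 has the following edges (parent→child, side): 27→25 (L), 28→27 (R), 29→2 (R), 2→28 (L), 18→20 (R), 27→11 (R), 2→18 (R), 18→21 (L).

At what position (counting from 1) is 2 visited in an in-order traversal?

6

In-order visits the left subtree, then the node, then the right subtree.
At 29: no left child.
Visit 29.
At 29: go right to 2.
  At 2: go left to 28.
    At 28: no left child.
    Visit 28.
    At 28: go right to 27.
      At 27: go left to 25.
        25 is a leaf — visit 25.
      Visit 27.
      At 27: go right to 11.
        11 is a leaf — visit 11.
  Visit 2.
  At 2: go right to 18.
    At 18: go left to 21.
      21 is a leaf — visit 21.
    Visit 18.
    At 18: go right to 20.
      20 is a leaf — visit 20.
Full in-order sequence: 29, 28, 25, 27, 11, 2, 21, 18, 20.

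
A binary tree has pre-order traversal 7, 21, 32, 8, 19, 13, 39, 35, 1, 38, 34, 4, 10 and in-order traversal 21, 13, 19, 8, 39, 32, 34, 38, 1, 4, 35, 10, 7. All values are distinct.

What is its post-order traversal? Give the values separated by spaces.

13 19 39 8 34 38 4 1 10 35 32 21 7

The first element of pre-order is the root; it splits in-order into left and right subtrees.
Root 7: left subtree has 12 nodes {21, 13, 19, 8, 39, 32, 34, 38, 1, 4, 35, 10}, right has 0 { }.
  Root 21: left subtree has 0 nodes { }, right has 11 {13, 19, 8, 39, 32, 34, 38, 1, 4, 35, 10}.
    Root 32: left subtree has 4 nodes {13, 19, 8, 39}, right has 6 {34, 38, 1, 4, 35, 10}.
      Root 8: left subtree has 2 nodes {13, 19}, right has 1 {39}.
        Root 19: left subtree has 1 node {13}, right has 0 { }.
      Root 35: left subtree has 4 nodes {34, 38, 1, 4}, right has 1 {10}.
        Root 1: left subtree has 2 nodes {34, 38}, right has 1 {4}.
          Root 38: left subtree has 1 node {34}, right has 0 { }.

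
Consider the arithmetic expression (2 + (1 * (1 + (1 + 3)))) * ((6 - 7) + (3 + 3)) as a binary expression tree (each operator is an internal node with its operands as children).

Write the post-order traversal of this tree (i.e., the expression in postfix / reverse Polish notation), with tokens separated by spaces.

Post-order on an expression tree gives postfix notation: for each operator, emit left operand, right operand, then the operator.

2 1 1 1 3 + + * + 6 7 - 3 3 + + *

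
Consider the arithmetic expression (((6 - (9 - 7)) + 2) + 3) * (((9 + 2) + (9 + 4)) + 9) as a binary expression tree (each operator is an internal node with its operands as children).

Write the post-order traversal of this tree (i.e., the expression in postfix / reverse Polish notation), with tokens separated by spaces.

6 9 7 - - 2 + 3 + 9 2 + 9 4 + + 9 + *

Post-order on an expression tree gives postfix notation: for each operator, emit left operand, right operand, then the operator.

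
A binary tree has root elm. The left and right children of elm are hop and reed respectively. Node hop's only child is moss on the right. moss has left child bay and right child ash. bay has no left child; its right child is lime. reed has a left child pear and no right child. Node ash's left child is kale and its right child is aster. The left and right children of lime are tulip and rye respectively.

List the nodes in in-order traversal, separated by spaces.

In-order visits the left subtree, then the node, then the right subtree.
At elm: go left to hop.
  At hop: no left child.
  Visit hop.
  At hop: go right to moss.
    At moss: go left to bay.
      At bay: no left child.
      Visit bay.
      At bay: go right to lime.
        At lime: go left to tulip.
          tulip is a leaf — visit tulip.
        Visit lime.
        At lime: go right to rye.
          rye is a leaf — visit rye.
    Visit moss.
    At moss: go right to ash.
      At ash: go left to kale.
        kale is a leaf — visit kale.
      Visit ash.
      At ash: go right to aster.
        aster is a leaf — visit aster.
Visit elm.
At elm: go right to reed.
  At reed: go left to pear.
    pear is a leaf — visit pear.
  Visit reed.
  At reed: no right child.

hop bay tulip lime rye moss kale ash aster elm pear reed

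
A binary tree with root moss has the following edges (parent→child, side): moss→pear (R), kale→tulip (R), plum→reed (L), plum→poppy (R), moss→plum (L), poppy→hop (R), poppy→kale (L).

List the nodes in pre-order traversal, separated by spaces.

Pre-order visits the node, then its left subtree, then its right subtree.
Visit moss.
At moss: go left to plum.
  Visit plum.
  At plum: go left to reed.
    reed is a leaf — visit reed.
  At plum: go right to poppy.
    Visit poppy.
    At poppy: go left to kale.
      Visit kale.
      At kale: no left child.
      At kale: go right to tulip.
        tulip is a leaf — visit tulip.
    At poppy: go right to hop.
      hop is a leaf — visit hop.
At moss: go right to pear.
  pear is a leaf — visit pear.

moss plum reed poppy kale tulip hop pear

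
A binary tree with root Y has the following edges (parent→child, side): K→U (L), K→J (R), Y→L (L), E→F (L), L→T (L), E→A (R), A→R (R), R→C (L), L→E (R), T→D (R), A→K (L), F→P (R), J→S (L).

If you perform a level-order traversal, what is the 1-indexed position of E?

Level-order visits nodes level by level from the root, left to right within each level.
Level 0: Y
Level 1: L
Level 2: T, E
Level 3: D, F, A
Level 4: P, K, R
Level 5: U, J, C
Level 6: S
Full level-order sequence: Y, L, T, E, D, F, A, P, K, R, U, J, C, S.

4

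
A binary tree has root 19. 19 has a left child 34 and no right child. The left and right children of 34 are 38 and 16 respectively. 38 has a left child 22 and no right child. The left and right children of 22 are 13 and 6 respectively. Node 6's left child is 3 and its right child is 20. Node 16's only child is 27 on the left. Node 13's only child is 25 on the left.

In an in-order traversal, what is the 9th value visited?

27

In-order visits the left subtree, then the node, then the right subtree.
At 19: go left to 34.
  At 34: go left to 38.
    At 38: go left to 22.
      At 22: go left to 13.
        At 13: go left to 25.
          25 is a leaf — visit 25.
        Visit 13.
        At 13: no right child.
      Visit 22.
      At 22: go right to 6.
        At 6: go left to 3.
          3 is a leaf — visit 3.
        Visit 6.
        At 6: go right to 20.
          20 is a leaf — visit 20.
    Visit 38.
    At 38: no right child.
  Visit 34.
  At 34: go right to 16.
    At 16: go left to 27.
      27 is a leaf — visit 27.
    Visit 16.
    At 16: no right child.
Visit 19.
At 19: no right child.
Full in-order sequence: 25, 13, 22, 3, 6, 20, 38, 34, 27, 16, 19.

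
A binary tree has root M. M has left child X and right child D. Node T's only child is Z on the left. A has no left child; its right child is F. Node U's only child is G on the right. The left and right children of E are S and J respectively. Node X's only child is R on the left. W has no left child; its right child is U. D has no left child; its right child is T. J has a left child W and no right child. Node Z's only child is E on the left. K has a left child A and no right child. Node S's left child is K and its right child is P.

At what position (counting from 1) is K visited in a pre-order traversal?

9

Pre-order visits the node, then its left subtree, then its right subtree.
Visit M.
At M: go left to X.
  Visit X.
  At X: go left to R.
    R is a leaf — visit R.
  At X: no right child.
At M: go right to D.
  Visit D.
  At D: no left child.
  At D: go right to T.
    Visit T.
    At T: go left to Z.
      Visit Z.
      At Z: go left to E.
        Visit E.
        At E: go left to S.
          Visit S.
          At S: go left to K.
            Visit K.
            At K: go left to A.
              Visit A.
              At A: no left child.
              At A: go right to F.
                F is a leaf — visit F.
            At K: no right child.
          At S: go right to P.
            P is a leaf — visit P.
        At E: go right to J.
          Visit J.
          At J: go left to W.
            Visit W.
            At W: no left child.
            At W: go right to U.
              Visit U.
              At U: no left child.
              At U: go right to G.
                G is a leaf — visit G.
          At J: no right child.
      At Z: no right child.
    At T: no right child.
Full pre-order sequence: M, X, R, D, T, Z, E, S, K, A, F, P, J, W, U, G.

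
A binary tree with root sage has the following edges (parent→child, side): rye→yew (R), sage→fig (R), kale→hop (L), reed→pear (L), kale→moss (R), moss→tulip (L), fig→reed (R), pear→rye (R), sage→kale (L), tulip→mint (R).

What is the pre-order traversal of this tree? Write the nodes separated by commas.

Pre-order visits the node, then its left subtree, then its right subtree.
Visit sage.
At sage: go left to kale.
  Visit kale.
  At kale: go left to hop.
    hop is a leaf — visit hop.
  At kale: go right to moss.
    Visit moss.
    At moss: go left to tulip.
      Visit tulip.
      At tulip: no left child.
      At tulip: go right to mint.
        mint is a leaf — visit mint.
    At moss: no right child.
At sage: go right to fig.
  Visit fig.
  At fig: no left child.
  At fig: go right to reed.
    Visit reed.
    At reed: go left to pear.
      Visit pear.
      At pear: no left child.
      At pear: go right to rye.
        Visit rye.
        At rye: no left child.
        At rye: go right to yew.
          yew is a leaf — visit yew.
    At reed: no right child.

sage, kale, hop, moss, tulip, mint, fig, reed, pear, rye, yew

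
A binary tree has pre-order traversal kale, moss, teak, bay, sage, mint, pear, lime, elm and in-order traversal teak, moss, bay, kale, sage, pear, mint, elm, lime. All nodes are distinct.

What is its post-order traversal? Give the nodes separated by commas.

teak, bay, moss, pear, elm, lime, mint, sage, kale

The first element of pre-order is the root; it splits in-order into left and right subtrees.
Root kale: left subtree has 3 nodes {teak, moss, bay}, right has 5 {sage, pear, mint, elm, lime}.
  Root moss: left subtree has 1 node {teak}, right has 1 {bay}.
  Root sage: left subtree has 0 nodes { }, right has 4 {pear, mint, elm, lime}.
    Root mint: left subtree has 1 node {pear}, right has 2 {elm, lime}.
      Root lime: left subtree has 1 node {elm}, right has 0 { }.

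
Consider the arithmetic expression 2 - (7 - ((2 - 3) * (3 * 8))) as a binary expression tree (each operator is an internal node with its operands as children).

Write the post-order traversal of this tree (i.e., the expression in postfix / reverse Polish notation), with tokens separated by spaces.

2 7 2 3 - 3 8 * * - -

Post-order on an expression tree gives postfix notation: for each operator, emit left operand, right operand, then the operator.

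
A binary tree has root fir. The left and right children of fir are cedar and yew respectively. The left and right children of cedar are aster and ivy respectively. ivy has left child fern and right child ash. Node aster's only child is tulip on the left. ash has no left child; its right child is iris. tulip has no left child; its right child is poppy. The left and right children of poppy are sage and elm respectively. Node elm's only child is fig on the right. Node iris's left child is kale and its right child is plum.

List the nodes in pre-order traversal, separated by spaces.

Pre-order visits the node, then its left subtree, then its right subtree.
Visit fir.
At fir: go left to cedar.
  Visit cedar.
  At cedar: go left to aster.
    Visit aster.
    At aster: go left to tulip.
      Visit tulip.
      At tulip: no left child.
      At tulip: go right to poppy.
        Visit poppy.
        At poppy: go left to sage.
          sage is a leaf — visit sage.
        At poppy: go right to elm.
          Visit elm.
          At elm: no left child.
          At elm: go right to fig.
            fig is a leaf — visit fig.
    At aster: no right child.
  At cedar: go right to ivy.
    Visit ivy.
    At ivy: go left to fern.
      fern is a leaf — visit fern.
    At ivy: go right to ash.
      Visit ash.
      At ash: no left child.
      At ash: go right to iris.
        Visit iris.
        At iris: go left to kale.
          kale is a leaf — visit kale.
        At iris: go right to plum.
          plum is a leaf — visit plum.
At fir: go right to yew.
  yew is a leaf — visit yew.

fir cedar aster tulip poppy sage elm fig ivy fern ash iris kale plum yew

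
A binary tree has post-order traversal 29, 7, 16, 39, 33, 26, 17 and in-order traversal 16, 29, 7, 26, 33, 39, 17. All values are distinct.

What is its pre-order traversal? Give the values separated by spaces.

17 26 16 7 29 33 39

The last element of post-order is the root; it splits in-order into left and right subtrees.
Root 17: left subtree has 6 nodes {16, 29, 7, 26, 33, 39}, right has 0 { }.
  Root 26: left subtree has 3 nodes {16, 29, 7}, right has 2 {33, 39}.
    Root 16: left subtree has 0 nodes { }, right has 2 {29, 7}.
      Root 7: left subtree has 1 node {29}, right has 0 { }.
    Root 33: left subtree has 0 nodes { }, right has 1 {39}.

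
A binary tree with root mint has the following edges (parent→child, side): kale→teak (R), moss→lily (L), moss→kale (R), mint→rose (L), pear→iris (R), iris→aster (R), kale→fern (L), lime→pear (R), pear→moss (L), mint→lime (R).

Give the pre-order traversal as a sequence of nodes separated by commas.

mint, rose, lime, pear, moss, lily, kale, fern, teak, iris, aster

Pre-order visits the node, then its left subtree, then its right subtree.
Visit mint.
At mint: go left to rose.
  rose is a leaf — visit rose.
At mint: go right to lime.
  Visit lime.
  At lime: no left child.
  At lime: go right to pear.
    Visit pear.
    At pear: go left to moss.
      Visit moss.
      At moss: go left to lily.
        lily is a leaf — visit lily.
      At moss: go right to kale.
        Visit kale.
        At kale: go left to fern.
          fern is a leaf — visit fern.
        At kale: go right to teak.
          teak is a leaf — visit teak.
    At pear: go right to iris.
      Visit iris.
      At iris: no left child.
      At iris: go right to aster.
        aster is a leaf — visit aster.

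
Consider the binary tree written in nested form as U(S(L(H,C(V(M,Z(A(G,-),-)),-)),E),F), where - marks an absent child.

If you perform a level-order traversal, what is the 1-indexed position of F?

Level-order visits nodes level by level from the root, left to right within each level.
Level 0: U
Level 1: S, F
Level 2: L, E
Level 3: H, C
Level 4: V
Level 5: M, Z
Level 6: A
Level 7: G
Full level-order sequence: U, S, F, L, E, H, C, V, M, Z, A, G.

3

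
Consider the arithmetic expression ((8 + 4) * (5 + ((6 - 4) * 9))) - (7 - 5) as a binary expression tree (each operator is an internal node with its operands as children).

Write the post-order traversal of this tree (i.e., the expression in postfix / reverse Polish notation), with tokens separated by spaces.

8 4 + 5 6 4 - 9 * + * 7 5 - -

Post-order on an expression tree gives postfix notation: for each operator, emit left operand, right operand, then the operator.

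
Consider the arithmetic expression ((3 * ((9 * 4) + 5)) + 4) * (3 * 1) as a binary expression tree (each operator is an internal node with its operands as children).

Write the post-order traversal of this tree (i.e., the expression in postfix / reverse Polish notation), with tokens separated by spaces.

Post-order on an expression tree gives postfix notation: for each operator, emit left operand, right operand, then the operator.

3 9 4 * 5 + * 4 + 3 1 * *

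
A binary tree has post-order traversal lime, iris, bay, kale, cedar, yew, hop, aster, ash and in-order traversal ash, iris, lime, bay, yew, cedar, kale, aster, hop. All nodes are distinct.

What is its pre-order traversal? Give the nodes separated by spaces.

The last element of post-order is the root; it splits in-order into left and right subtrees.
Root ash: left subtree has 0 nodes { }, right has 8 {iris, lime, bay, yew, cedar, kale, aster, hop}.
  Root aster: left subtree has 6 nodes {iris, lime, bay, yew, cedar, kale}, right has 1 {hop}.
    Root yew: left subtree has 3 nodes {iris, lime, bay}, right has 2 {cedar, kale}.
      Root bay: left subtree has 2 nodes {iris, lime}, right has 0 { }.
        Root iris: left subtree has 0 nodes { }, right has 1 {lime}.
      Root cedar: left subtree has 0 nodes { }, right has 1 {kale}.

ash aster yew bay iris lime cedar kale hop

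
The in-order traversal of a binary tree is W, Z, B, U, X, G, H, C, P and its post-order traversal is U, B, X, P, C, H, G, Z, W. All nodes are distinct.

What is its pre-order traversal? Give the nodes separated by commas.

The last element of post-order is the root; it splits in-order into left and right subtrees.
Root W: left subtree has 0 nodes { }, right has 8 {Z, B, U, X, G, H, C, P}.
  Root Z: left subtree has 0 nodes { }, right has 7 {B, U, X, G, H, C, P}.
    Root G: left subtree has 3 nodes {B, U, X}, right has 3 {H, C, P}.
      Root X: left subtree has 2 nodes {B, U}, right has 0 { }.
        Root B: left subtree has 0 nodes { }, right has 1 {U}.
      Root H: left subtree has 0 nodes { }, right has 2 {C, P}.
        Root C: left subtree has 0 nodes { }, right has 1 {P}.

W, Z, G, X, B, U, H, C, P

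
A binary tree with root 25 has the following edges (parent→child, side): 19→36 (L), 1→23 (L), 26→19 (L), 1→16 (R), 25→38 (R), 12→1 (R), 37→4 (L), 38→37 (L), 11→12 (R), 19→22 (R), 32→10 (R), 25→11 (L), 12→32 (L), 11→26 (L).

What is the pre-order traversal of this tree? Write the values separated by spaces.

Pre-order visits the node, then its left subtree, then its right subtree.
Visit 25.
At 25: go left to 11.
  Visit 11.
  At 11: go left to 26.
    Visit 26.
    At 26: go left to 19.
      Visit 19.
      At 19: go left to 36.
        36 is a leaf — visit 36.
      At 19: go right to 22.
        22 is a leaf — visit 22.
    At 26: no right child.
  At 11: go right to 12.
    Visit 12.
    At 12: go left to 32.
      Visit 32.
      At 32: no left child.
      At 32: go right to 10.
        10 is a leaf — visit 10.
    At 12: go right to 1.
      Visit 1.
      At 1: go left to 23.
        23 is a leaf — visit 23.
      At 1: go right to 16.
        16 is a leaf — visit 16.
At 25: go right to 38.
  Visit 38.
  At 38: go left to 37.
    Visit 37.
    At 37: go left to 4.
      4 is a leaf — visit 4.
    At 37: no right child.
  At 38: no right child.

25 11 26 19 36 22 12 32 10 1 23 16 38 37 4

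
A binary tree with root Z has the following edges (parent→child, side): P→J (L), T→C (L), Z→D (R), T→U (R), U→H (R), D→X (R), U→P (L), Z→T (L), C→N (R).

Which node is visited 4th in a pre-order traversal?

Pre-order visits the node, then its left subtree, then its right subtree.
Visit Z.
At Z: go left to T.
  Visit T.
  At T: go left to C.
    Visit C.
    At C: no left child.
    At C: go right to N.
      N is a leaf — visit N.
  At T: go right to U.
    Visit U.
    At U: go left to P.
      Visit P.
      At P: go left to J.
        J is a leaf — visit J.
      At P: no right child.
    At U: go right to H.
      H is a leaf — visit H.
At Z: go right to D.
  Visit D.
  At D: no left child.
  At D: go right to X.
    X is a leaf — visit X.
Full pre-order sequence: Z, T, C, N, U, P, J, H, D, X.

N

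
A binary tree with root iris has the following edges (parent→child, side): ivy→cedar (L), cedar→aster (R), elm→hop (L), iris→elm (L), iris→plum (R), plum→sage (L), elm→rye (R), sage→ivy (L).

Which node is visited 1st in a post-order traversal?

Post-order visits the left subtree, then the right subtree, then the node.
At iris: go left to elm.
  At elm: go left to hop.
    hop is a leaf — visit hop.
  At elm: go right to rye.
    rye is a leaf — visit rye.
  Visit elm.
At iris: go right to plum.
  At plum: go left to sage.
    At sage: go left to ivy.
      At ivy: go left to cedar.
        At cedar: no left child.
        At cedar: go right to aster.
          aster is a leaf — visit aster.
        Visit cedar.
      At ivy: no right child.
      Visit ivy.
    At sage: no right child.
    Visit sage.
  At plum: no right child.
  Visit plum.
Visit iris.
Full post-order sequence: hop, rye, elm, aster, cedar, ivy, sage, plum, iris.

hop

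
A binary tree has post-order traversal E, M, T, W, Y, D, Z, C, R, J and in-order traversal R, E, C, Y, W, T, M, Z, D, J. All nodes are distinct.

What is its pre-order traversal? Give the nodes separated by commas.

The last element of post-order is the root; it splits in-order into left and right subtrees.
Root J: left subtree has 9 nodes {R, E, C, Y, W, T, M, Z, D}, right has 0 { }.
  Root R: left subtree has 0 nodes { }, right has 8 {E, C, Y, W, T, M, Z, D}.
    Root C: left subtree has 1 node {E}, right has 6 {Y, W, T, M, Z, D}.
      Root Z: left subtree has 4 nodes {Y, W, T, M}, right has 1 {D}.
        Root Y: left subtree has 0 nodes { }, right has 3 {W, T, M}.
          Root W: left subtree has 0 nodes { }, right has 2 {T, M}.
            Root T: left subtree has 0 nodes { }, right has 1 {M}.

J, R, C, E, Z, Y, W, T, M, D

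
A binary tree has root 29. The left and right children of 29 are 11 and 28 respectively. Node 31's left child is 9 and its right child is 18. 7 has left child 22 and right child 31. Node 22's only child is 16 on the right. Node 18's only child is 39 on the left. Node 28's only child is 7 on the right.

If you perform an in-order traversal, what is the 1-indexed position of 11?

In-order visits the left subtree, then the node, then the right subtree.
At 29: go left to 11.
  11 is a leaf — visit 11.
Visit 29.
At 29: go right to 28.
  At 28: no left child.
  Visit 28.
  At 28: go right to 7.
    At 7: go left to 22.
      At 22: no left child.
      Visit 22.
      At 22: go right to 16.
        16 is a leaf — visit 16.
    Visit 7.
    At 7: go right to 31.
      At 31: go left to 9.
        9 is a leaf — visit 9.
      Visit 31.
      At 31: go right to 18.
        At 18: go left to 39.
          39 is a leaf — visit 39.
        Visit 18.
        At 18: no right child.
Full in-order sequence: 11, 29, 28, 22, 16, 7, 9, 31, 39, 18.

1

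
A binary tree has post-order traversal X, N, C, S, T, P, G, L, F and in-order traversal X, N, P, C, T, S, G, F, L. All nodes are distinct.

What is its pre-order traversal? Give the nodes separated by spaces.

The last element of post-order is the root; it splits in-order into left and right subtrees.
Root F: left subtree has 7 nodes {X, N, P, C, T, S, G}, right has 1 {L}.
  Root G: left subtree has 6 nodes {X, N, P, C, T, S}, right has 0 { }.
    Root P: left subtree has 2 nodes {X, N}, right has 3 {C, T, S}.
      Root N: left subtree has 1 node {X}, right has 0 { }.
      Root T: left subtree has 1 node {C}, right has 1 {S}.

F G P N X T C S L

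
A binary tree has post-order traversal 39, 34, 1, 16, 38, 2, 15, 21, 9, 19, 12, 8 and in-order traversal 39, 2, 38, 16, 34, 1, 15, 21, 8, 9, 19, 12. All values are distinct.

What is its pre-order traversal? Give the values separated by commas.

The last element of post-order is the root; it splits in-order into left and right subtrees.
Root 8: left subtree has 8 nodes {39, 2, 38, 16, 34, 1, 15, 21}, right has 3 {9, 19, 12}.
  Root 21: left subtree has 7 nodes {39, 2, 38, 16, 34, 1, 15}, right has 0 { }.
    Root 15: left subtree has 6 nodes {39, 2, 38, 16, 34, 1}, right has 0 { }.
      Root 2: left subtree has 1 node {39}, right has 4 {38, 16, 34, 1}.
        Root 38: left subtree has 0 nodes { }, right has 3 {16, 34, 1}.
          Root 16: left subtree has 0 nodes { }, right has 2 {34, 1}.
            Root 1: left subtree has 1 node {34}, right has 0 { }.
  Root 12: left subtree has 2 nodes {9, 19}, right has 0 { }.
    Root 19: left subtree has 1 node {9}, right has 0 { }.

8, 21, 15, 2, 39, 38, 16, 1, 34, 12, 19, 9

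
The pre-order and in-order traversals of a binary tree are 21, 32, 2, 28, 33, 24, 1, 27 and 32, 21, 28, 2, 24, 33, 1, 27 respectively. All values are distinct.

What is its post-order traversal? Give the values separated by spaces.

32 28 24 27 1 33 2 21

The first element of pre-order is the root; it splits in-order into left and right subtrees.
Root 21: left subtree has 1 node {32}, right has 6 {28, 2, 24, 33, 1, 27}.
  Root 2: left subtree has 1 node {28}, right has 4 {24, 33, 1, 27}.
    Root 33: left subtree has 1 node {24}, right has 2 {1, 27}.
      Root 1: left subtree has 0 nodes { }, right has 1 {27}.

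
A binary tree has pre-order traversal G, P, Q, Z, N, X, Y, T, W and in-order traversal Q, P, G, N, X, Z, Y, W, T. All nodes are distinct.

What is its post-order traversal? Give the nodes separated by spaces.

Q P X N W T Y Z G

The first element of pre-order is the root; it splits in-order into left and right subtrees.
Root G: left subtree has 2 nodes {Q, P}, right has 6 {N, X, Z, Y, W, T}.
  Root P: left subtree has 1 node {Q}, right has 0 { }.
  Root Z: left subtree has 2 nodes {N, X}, right has 3 {Y, W, T}.
    Root N: left subtree has 0 nodes { }, right has 1 {X}.
    Root Y: left subtree has 0 nodes { }, right has 2 {W, T}.
      Root T: left subtree has 1 node {W}, right has 0 { }.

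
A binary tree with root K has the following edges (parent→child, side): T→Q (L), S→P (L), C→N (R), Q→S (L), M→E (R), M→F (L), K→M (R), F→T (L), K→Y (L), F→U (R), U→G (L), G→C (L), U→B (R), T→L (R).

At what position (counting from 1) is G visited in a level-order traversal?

10

Level-order visits nodes level by level from the root, left to right within each level.
Level 0: K
Level 1: Y, M
Level 2: F, E
Level 3: T, U
Level 4: Q, L, G, B
Level 5: S, C
Level 6: P, N
Full level-order sequence: K, Y, M, F, E, T, U, Q, L, G, B, S, C, P, N.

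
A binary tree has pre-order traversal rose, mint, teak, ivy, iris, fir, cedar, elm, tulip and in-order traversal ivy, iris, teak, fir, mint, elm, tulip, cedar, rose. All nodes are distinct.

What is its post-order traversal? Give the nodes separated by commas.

iris, ivy, fir, teak, tulip, elm, cedar, mint, rose

The first element of pre-order is the root; it splits in-order into left and right subtrees.
Root rose: left subtree has 8 nodes {ivy, iris, teak, fir, mint, elm, tulip, cedar}, right has 0 { }.
  Root mint: left subtree has 4 nodes {ivy, iris, teak, fir}, right has 3 {elm, tulip, cedar}.
    Root teak: left subtree has 2 nodes {ivy, iris}, right has 1 {fir}.
      Root ivy: left subtree has 0 nodes { }, right has 1 {iris}.
    Root cedar: left subtree has 2 nodes {elm, tulip}, right has 0 { }.
      Root elm: left subtree has 0 nodes { }, right has 1 {tulip}.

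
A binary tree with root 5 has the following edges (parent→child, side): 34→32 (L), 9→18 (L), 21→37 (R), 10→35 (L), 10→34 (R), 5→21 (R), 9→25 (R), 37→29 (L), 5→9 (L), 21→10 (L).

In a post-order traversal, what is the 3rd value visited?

9

Post-order visits the left subtree, then the right subtree, then the node.
At 5: go left to 9.
  At 9: go left to 18.
    18 is a leaf — visit 18.
  At 9: go right to 25.
    25 is a leaf — visit 25.
  Visit 9.
At 5: go right to 21.
  At 21: go left to 10.
    At 10: go left to 35.
      35 is a leaf — visit 35.
    At 10: go right to 34.
      At 34: go left to 32.
        32 is a leaf — visit 32.
      At 34: no right child.
      Visit 34.
    Visit 10.
  At 21: go right to 37.
    At 37: go left to 29.
      29 is a leaf — visit 29.
    At 37: no right child.
    Visit 37.
  Visit 21.
Visit 5.
Full post-order sequence: 18, 25, 9, 35, 32, 34, 10, 29, 37, 21, 5.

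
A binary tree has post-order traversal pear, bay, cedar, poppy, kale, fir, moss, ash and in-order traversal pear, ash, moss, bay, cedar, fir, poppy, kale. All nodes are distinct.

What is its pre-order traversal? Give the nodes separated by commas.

ash, pear, moss, fir, cedar, bay, kale, poppy

The last element of post-order is the root; it splits in-order into left and right subtrees.
Root ash: left subtree has 1 node {pear}, right has 6 {moss, bay, cedar, fir, poppy, kale}.
  Root moss: left subtree has 0 nodes { }, right has 5 {bay, cedar, fir, poppy, kale}.
    Root fir: left subtree has 2 nodes {bay, cedar}, right has 2 {poppy, kale}.
      Root cedar: left subtree has 1 node {bay}, right has 0 { }.
      Root kale: left subtree has 1 node {poppy}, right has 0 { }.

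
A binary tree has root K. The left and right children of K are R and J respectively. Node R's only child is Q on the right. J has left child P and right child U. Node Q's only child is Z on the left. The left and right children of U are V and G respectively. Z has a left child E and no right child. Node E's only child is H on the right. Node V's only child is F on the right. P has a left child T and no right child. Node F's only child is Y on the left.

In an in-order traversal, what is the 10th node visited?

V

In-order visits the left subtree, then the node, then the right subtree.
At K: go left to R.
  At R: no left child.
  Visit R.
  At R: go right to Q.
    At Q: go left to Z.
      At Z: go left to E.
        At E: no left child.
        Visit E.
        At E: go right to H.
          H is a leaf — visit H.
      Visit Z.
      At Z: no right child.
    Visit Q.
    At Q: no right child.
Visit K.
At K: go right to J.
  At J: go left to P.
    At P: go left to T.
      T is a leaf — visit T.
    Visit P.
    At P: no right child.
  Visit J.
  At J: go right to U.
    At U: go left to V.
      At V: no left child.
      Visit V.
      At V: go right to F.
        At F: go left to Y.
          Y is a leaf — visit Y.
        Visit F.
        At F: no right child.
    Visit U.
    At U: go right to G.
      G is a leaf — visit G.
Full in-order sequence: R, E, H, Z, Q, K, T, P, J, V, Y, F, U, G.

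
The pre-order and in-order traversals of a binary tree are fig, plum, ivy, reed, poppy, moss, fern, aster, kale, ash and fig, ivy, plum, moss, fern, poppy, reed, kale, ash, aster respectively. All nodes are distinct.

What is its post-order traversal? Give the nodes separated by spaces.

The first element of pre-order is the root; it splits in-order into left and right subtrees.
Root fig: left subtree has 0 nodes { }, right has 9 {ivy, plum, moss, fern, poppy, reed, kale, ash, aster}.
  Root plum: left subtree has 1 node {ivy}, right has 7 {moss, fern, poppy, reed, kale, ash, aster}.
    Root reed: left subtree has 3 nodes {moss, fern, poppy}, right has 3 {kale, ash, aster}.
      Root poppy: left subtree has 2 nodes {moss, fern}, right has 0 { }.
        Root moss: left subtree has 0 nodes { }, right has 1 {fern}.
      Root aster: left subtree has 2 nodes {kale, ash}, right has 0 { }.
        Root kale: left subtree has 0 nodes { }, right has 1 {ash}.

ivy fern moss poppy ash kale aster reed plum fig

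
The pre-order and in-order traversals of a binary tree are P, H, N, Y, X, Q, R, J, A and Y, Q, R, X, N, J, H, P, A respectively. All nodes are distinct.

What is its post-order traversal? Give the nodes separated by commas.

R, Q, X, Y, J, N, H, A, P

The first element of pre-order is the root; it splits in-order into left and right subtrees.
Root P: left subtree has 7 nodes {Y, Q, R, X, N, J, H}, right has 1 {A}.
  Root H: left subtree has 6 nodes {Y, Q, R, X, N, J}, right has 0 { }.
    Root N: left subtree has 4 nodes {Y, Q, R, X}, right has 1 {J}.
      Root Y: left subtree has 0 nodes { }, right has 3 {Q, R, X}.
        Root X: left subtree has 2 nodes {Q, R}, right has 0 { }.
          Root Q: left subtree has 0 nodes { }, right has 1 {R}.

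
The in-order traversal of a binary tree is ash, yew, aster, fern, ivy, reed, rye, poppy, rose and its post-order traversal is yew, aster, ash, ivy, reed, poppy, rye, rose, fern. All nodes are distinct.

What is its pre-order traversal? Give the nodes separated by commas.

The last element of post-order is the root; it splits in-order into left and right subtrees.
Root fern: left subtree has 3 nodes {ash, yew, aster}, right has 5 {ivy, reed, rye, poppy, rose}.
  Root ash: left subtree has 0 nodes { }, right has 2 {yew, aster}.
    Root aster: left subtree has 1 node {yew}, right has 0 { }.
  Root rose: left subtree has 4 nodes {ivy, reed, rye, poppy}, right has 0 { }.
    Root rye: left subtree has 2 nodes {ivy, reed}, right has 1 {poppy}.
      Root reed: left subtree has 1 node {ivy}, right has 0 { }.

fern, ash, aster, yew, rose, rye, reed, ivy, poppy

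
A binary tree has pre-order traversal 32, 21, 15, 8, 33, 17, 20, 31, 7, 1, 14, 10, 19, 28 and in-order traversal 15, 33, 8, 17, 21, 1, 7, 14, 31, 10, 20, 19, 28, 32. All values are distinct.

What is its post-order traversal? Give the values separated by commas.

The first element of pre-order is the root; it splits in-order into left and right subtrees.
Root 32: left subtree has 13 nodes {15, 33, 8, 17, 21, 1, 7, 14, 31, 10, 20, 19, 28}, right has 0 { }.
  Root 21: left subtree has 4 nodes {15, 33, 8, 17}, right has 8 {1, 7, 14, 31, 10, 20, 19, 28}.
    Root 15: left subtree has 0 nodes { }, right has 3 {33, 8, 17}.
      Root 8: left subtree has 1 node {33}, right has 1 {17}.
    Root 20: left subtree has 5 nodes {1, 7, 14, 31, 10}, right has 2 {19, 28}.
      Root 31: left subtree has 3 nodes {1, 7, 14}, right has 1 {10}.
        Root 7: left subtree has 1 node {1}, right has 1 {14}.
      Root 19: left subtree has 0 nodes { }, right has 1 {28}.

33, 17, 8, 15, 1, 14, 7, 10, 31, 28, 19, 20, 21, 32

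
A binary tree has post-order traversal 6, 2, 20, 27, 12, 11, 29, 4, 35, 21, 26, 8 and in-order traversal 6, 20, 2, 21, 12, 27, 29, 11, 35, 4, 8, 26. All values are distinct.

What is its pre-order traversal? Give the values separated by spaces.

The last element of post-order is the root; it splits in-order into left and right subtrees.
Root 8: left subtree has 10 nodes {6, 20, 2, 21, 12, 27, 29, 11, 35, 4}, right has 1 {26}.
  Root 21: left subtree has 3 nodes {6, 20, 2}, right has 6 {12, 27, 29, 11, 35, 4}.
    Root 20: left subtree has 1 node {6}, right has 1 {2}.
    Root 35: left subtree has 4 nodes {12, 27, 29, 11}, right has 1 {4}.
      Root 29: left subtree has 2 nodes {12, 27}, right has 1 {11}.
        Root 12: left subtree has 0 nodes { }, right has 1 {27}.

8 21 20 6 2 35 29 12 27 11 4 26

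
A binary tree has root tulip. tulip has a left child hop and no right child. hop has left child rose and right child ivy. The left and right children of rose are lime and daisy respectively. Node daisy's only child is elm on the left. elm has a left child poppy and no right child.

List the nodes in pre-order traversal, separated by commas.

Pre-order visits the node, then its left subtree, then its right subtree.
Visit tulip.
At tulip: go left to hop.
  Visit hop.
  At hop: go left to rose.
    Visit rose.
    At rose: go left to lime.
      lime is a leaf — visit lime.
    At rose: go right to daisy.
      Visit daisy.
      At daisy: go left to elm.
        Visit elm.
        At elm: go left to poppy.
          poppy is a leaf — visit poppy.
        At elm: no right child.
      At daisy: no right child.
  At hop: go right to ivy.
    ivy is a leaf — visit ivy.
At tulip: no right child.

tulip, hop, rose, lime, daisy, elm, poppy, ivy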